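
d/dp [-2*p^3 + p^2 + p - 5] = -6*p^2 + 2*p + 1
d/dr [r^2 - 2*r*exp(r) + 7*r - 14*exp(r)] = -2*r*exp(r) + 2*r - 16*exp(r) + 7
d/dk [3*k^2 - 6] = 6*k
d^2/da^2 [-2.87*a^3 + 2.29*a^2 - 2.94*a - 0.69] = 4.58 - 17.22*a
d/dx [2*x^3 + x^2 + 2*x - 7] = 6*x^2 + 2*x + 2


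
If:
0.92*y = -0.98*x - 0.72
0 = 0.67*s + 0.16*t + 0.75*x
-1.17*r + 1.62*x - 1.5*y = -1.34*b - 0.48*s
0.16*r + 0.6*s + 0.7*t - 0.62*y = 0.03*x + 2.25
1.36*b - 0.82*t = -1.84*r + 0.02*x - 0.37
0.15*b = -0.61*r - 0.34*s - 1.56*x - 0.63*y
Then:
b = 0.02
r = 1.07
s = -0.85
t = 2.87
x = 0.14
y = -0.93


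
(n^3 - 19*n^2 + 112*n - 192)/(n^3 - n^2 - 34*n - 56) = (-n^3 + 19*n^2 - 112*n + 192)/(-n^3 + n^2 + 34*n + 56)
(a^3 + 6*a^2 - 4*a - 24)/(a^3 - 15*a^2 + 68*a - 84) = (a^2 + 8*a + 12)/(a^2 - 13*a + 42)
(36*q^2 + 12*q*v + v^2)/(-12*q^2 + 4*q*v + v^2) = (-6*q - v)/(2*q - v)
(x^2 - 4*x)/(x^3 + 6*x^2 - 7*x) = (x - 4)/(x^2 + 6*x - 7)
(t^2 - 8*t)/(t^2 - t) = (t - 8)/(t - 1)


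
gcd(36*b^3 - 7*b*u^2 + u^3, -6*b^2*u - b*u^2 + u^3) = -6*b^2 - b*u + u^2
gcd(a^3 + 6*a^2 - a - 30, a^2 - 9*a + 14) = a - 2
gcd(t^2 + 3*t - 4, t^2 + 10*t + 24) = t + 4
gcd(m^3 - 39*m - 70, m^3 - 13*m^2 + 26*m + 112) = m^2 - 5*m - 14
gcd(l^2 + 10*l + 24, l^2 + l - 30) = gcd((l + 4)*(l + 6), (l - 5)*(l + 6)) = l + 6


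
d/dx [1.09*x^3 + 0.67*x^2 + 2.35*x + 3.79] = 3.27*x^2 + 1.34*x + 2.35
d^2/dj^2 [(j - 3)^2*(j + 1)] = 6*j - 10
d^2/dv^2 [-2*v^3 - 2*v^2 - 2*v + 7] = -12*v - 4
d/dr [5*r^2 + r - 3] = 10*r + 1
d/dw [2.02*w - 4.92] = 2.02000000000000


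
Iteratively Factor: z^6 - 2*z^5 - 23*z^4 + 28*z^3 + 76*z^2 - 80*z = (z - 1)*(z^5 - z^4 - 24*z^3 + 4*z^2 + 80*z) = (z - 1)*(z + 4)*(z^4 - 5*z^3 - 4*z^2 + 20*z) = (z - 1)*(z + 2)*(z + 4)*(z^3 - 7*z^2 + 10*z) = z*(z - 1)*(z + 2)*(z + 4)*(z^2 - 7*z + 10) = z*(z - 2)*(z - 1)*(z + 2)*(z + 4)*(z - 5)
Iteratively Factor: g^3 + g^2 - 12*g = (g + 4)*(g^2 - 3*g) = g*(g + 4)*(g - 3)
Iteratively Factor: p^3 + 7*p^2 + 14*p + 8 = (p + 2)*(p^2 + 5*p + 4) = (p + 1)*(p + 2)*(p + 4)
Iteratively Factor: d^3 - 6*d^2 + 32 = (d - 4)*(d^2 - 2*d - 8) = (d - 4)*(d + 2)*(d - 4)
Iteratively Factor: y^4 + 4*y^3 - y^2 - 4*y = (y + 1)*(y^3 + 3*y^2 - 4*y) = y*(y + 1)*(y^2 + 3*y - 4) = y*(y + 1)*(y + 4)*(y - 1)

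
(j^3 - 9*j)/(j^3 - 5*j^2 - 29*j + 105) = j*(j + 3)/(j^2 - 2*j - 35)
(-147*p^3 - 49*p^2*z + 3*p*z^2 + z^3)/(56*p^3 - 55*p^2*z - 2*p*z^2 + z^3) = (-21*p^2 - 4*p*z + z^2)/(8*p^2 - 9*p*z + z^2)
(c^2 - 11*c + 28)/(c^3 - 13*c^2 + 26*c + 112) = (c - 4)/(c^2 - 6*c - 16)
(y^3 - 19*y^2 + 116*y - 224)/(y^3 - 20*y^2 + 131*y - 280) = (y - 4)/(y - 5)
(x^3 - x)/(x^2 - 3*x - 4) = x*(x - 1)/(x - 4)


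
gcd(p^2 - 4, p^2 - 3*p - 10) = p + 2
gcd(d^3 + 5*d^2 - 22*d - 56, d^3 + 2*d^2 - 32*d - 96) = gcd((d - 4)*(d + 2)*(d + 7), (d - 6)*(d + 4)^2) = 1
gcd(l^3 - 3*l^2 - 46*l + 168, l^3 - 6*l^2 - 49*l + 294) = l^2 + l - 42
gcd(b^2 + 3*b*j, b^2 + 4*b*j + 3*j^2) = b + 3*j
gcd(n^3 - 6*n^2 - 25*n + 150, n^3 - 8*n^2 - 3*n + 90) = n^2 - 11*n + 30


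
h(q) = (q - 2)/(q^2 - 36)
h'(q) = -2*q*(q - 2)/(q^2 - 36)^2 + 1/(q^2 - 36) = (q^2 - 2*q*(q - 2) - 36)/(q^2 - 36)^2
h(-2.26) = 0.14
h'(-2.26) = -0.05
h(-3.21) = 0.20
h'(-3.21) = -0.09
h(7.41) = 0.29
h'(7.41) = -0.17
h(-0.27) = 0.06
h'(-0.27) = -0.03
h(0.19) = 0.05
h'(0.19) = -0.03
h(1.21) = 0.02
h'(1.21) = -0.03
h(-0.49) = 0.07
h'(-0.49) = -0.03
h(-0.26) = 0.06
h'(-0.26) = -0.03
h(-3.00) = 0.19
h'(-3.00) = -0.08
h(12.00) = 0.09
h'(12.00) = -0.01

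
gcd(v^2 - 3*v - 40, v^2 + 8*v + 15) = v + 5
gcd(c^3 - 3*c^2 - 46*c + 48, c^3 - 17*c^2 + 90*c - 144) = c - 8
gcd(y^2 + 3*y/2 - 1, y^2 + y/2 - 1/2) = y - 1/2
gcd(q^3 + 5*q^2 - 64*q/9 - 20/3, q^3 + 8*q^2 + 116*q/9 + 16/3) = q^2 + 20*q/3 + 4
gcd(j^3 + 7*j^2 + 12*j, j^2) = j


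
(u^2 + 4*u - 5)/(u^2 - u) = (u + 5)/u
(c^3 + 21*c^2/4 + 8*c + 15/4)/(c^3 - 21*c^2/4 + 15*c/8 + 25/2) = 2*(c^2 + 4*c + 3)/(2*c^2 - 13*c + 20)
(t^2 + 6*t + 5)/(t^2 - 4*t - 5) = (t + 5)/(t - 5)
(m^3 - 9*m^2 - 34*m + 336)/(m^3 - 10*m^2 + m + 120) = (m^2 - m - 42)/(m^2 - 2*m - 15)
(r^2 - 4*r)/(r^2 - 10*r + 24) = r/(r - 6)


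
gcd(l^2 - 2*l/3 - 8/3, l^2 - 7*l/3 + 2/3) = l - 2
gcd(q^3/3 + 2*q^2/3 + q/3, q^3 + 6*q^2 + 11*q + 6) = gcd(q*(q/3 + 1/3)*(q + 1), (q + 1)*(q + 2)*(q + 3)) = q + 1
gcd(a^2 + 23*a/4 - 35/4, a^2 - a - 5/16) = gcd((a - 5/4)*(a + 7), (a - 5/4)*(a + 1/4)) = a - 5/4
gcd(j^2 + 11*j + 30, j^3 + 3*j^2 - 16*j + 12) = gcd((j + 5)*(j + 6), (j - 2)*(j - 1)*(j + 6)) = j + 6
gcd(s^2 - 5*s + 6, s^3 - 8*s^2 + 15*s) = s - 3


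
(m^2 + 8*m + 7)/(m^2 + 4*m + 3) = (m + 7)/(m + 3)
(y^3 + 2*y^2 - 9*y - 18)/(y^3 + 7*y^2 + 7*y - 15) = (y^2 - y - 6)/(y^2 + 4*y - 5)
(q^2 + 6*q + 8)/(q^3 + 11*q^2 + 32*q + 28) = (q + 4)/(q^2 + 9*q + 14)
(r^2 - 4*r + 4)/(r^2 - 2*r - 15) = (-r^2 + 4*r - 4)/(-r^2 + 2*r + 15)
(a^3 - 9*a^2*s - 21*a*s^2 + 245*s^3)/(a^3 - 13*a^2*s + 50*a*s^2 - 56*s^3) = (a^2 - 2*a*s - 35*s^2)/(a^2 - 6*a*s + 8*s^2)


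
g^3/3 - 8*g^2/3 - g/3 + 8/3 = (g/3 + 1/3)*(g - 8)*(g - 1)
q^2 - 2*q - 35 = (q - 7)*(q + 5)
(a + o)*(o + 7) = a*o + 7*a + o^2 + 7*o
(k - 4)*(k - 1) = k^2 - 5*k + 4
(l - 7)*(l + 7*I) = l^2 - 7*l + 7*I*l - 49*I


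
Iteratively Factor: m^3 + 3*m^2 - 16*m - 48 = (m - 4)*(m^2 + 7*m + 12) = (m - 4)*(m + 4)*(m + 3)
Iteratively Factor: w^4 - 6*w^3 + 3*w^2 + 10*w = (w - 2)*(w^3 - 4*w^2 - 5*w) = w*(w - 2)*(w^2 - 4*w - 5) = w*(w - 5)*(w - 2)*(w + 1)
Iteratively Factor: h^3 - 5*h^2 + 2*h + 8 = (h + 1)*(h^2 - 6*h + 8) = (h - 4)*(h + 1)*(h - 2)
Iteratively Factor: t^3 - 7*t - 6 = (t - 3)*(t^2 + 3*t + 2) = (t - 3)*(t + 2)*(t + 1)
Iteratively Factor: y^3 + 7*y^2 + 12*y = (y + 4)*(y^2 + 3*y) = (y + 3)*(y + 4)*(y)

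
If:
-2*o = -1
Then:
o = 1/2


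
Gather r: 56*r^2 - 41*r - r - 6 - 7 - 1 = 56*r^2 - 42*r - 14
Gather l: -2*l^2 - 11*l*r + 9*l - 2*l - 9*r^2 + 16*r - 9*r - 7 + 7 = -2*l^2 + l*(7 - 11*r) - 9*r^2 + 7*r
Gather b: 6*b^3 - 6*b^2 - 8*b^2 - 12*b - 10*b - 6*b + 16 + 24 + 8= 6*b^3 - 14*b^2 - 28*b + 48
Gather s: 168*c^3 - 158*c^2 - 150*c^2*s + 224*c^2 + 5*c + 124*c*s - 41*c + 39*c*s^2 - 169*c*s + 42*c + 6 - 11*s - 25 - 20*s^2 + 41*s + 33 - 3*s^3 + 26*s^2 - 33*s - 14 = 168*c^3 + 66*c^2 + 6*c - 3*s^3 + s^2*(39*c + 6) + s*(-150*c^2 - 45*c - 3)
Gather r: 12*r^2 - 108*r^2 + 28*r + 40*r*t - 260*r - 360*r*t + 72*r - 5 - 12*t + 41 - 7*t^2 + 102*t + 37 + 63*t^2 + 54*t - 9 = -96*r^2 + r*(-320*t - 160) + 56*t^2 + 144*t + 64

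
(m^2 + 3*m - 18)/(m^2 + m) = (m^2 + 3*m - 18)/(m*(m + 1))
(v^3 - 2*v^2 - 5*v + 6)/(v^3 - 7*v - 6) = (v - 1)/(v + 1)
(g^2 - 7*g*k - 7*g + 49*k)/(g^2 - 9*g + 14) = (g - 7*k)/(g - 2)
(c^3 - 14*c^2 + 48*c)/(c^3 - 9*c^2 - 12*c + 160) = c*(c - 6)/(c^2 - c - 20)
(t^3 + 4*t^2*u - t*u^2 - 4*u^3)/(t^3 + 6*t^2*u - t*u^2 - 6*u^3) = (t + 4*u)/(t + 6*u)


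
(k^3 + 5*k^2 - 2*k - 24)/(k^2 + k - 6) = k + 4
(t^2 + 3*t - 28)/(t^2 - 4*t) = (t + 7)/t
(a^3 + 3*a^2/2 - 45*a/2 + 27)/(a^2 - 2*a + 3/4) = 2*(a^2 + 3*a - 18)/(2*a - 1)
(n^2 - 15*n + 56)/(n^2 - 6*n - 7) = (n - 8)/(n + 1)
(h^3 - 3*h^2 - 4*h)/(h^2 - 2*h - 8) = h*(h + 1)/(h + 2)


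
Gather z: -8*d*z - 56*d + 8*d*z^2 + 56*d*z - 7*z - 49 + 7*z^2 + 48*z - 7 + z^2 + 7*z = -56*d + z^2*(8*d + 8) + z*(48*d + 48) - 56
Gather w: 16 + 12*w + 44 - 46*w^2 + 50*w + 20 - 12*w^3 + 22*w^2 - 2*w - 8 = -12*w^3 - 24*w^2 + 60*w + 72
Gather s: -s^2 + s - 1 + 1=-s^2 + s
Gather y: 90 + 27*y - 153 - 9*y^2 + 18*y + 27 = -9*y^2 + 45*y - 36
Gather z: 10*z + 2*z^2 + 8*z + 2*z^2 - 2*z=4*z^2 + 16*z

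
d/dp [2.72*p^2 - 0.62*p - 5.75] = 5.44*p - 0.62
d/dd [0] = 0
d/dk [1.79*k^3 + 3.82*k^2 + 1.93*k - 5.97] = 5.37*k^2 + 7.64*k + 1.93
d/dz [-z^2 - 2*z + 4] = -2*z - 2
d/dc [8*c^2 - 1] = 16*c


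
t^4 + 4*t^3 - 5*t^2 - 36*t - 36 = (t - 3)*(t + 2)^2*(t + 3)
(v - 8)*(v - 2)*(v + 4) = v^3 - 6*v^2 - 24*v + 64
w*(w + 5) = w^2 + 5*w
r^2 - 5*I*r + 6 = (r - 6*I)*(r + I)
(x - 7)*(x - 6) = x^2 - 13*x + 42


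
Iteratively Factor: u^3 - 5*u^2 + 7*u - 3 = (u - 3)*(u^2 - 2*u + 1) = (u - 3)*(u - 1)*(u - 1)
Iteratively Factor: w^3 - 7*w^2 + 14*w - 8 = (w - 2)*(w^2 - 5*w + 4) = (w - 4)*(w - 2)*(w - 1)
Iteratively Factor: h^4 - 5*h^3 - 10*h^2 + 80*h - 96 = (h - 3)*(h^3 - 2*h^2 - 16*h + 32) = (h - 3)*(h + 4)*(h^2 - 6*h + 8) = (h - 3)*(h - 2)*(h + 4)*(h - 4)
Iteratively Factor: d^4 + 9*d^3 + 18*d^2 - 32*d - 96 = (d + 4)*(d^3 + 5*d^2 - 2*d - 24) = (d - 2)*(d + 4)*(d^2 + 7*d + 12) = (d - 2)*(d + 4)^2*(d + 3)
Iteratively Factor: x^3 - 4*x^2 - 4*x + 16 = (x - 4)*(x^2 - 4) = (x - 4)*(x + 2)*(x - 2)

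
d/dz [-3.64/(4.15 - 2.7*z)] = -9.828/(2.7*z - 4.15)^2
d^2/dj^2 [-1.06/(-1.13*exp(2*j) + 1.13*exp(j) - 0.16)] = ((1.1978 - 4.7912*exp(j))*(1.13*exp(2*j) - 1.13*exp(j) + 0.16) + 1.06*(2.26*exp(j) - 1.13)*(4.52*exp(j) - 2.26)*exp(j))*exp(j)/(1.13*exp(2*j) - 1.13*exp(j) + 0.16)^3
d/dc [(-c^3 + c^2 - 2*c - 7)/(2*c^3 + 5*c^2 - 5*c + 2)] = (-7*c^4 + 18*c^3 + 41*c^2 + 74*c - 39)/(4*c^6 + 20*c^5 + 5*c^4 - 42*c^3 + 45*c^2 - 20*c + 4)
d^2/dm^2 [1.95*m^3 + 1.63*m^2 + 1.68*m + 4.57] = 11.7*m + 3.26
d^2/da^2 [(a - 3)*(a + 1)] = 2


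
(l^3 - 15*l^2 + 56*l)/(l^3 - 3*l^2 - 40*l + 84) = l*(l - 8)/(l^2 + 4*l - 12)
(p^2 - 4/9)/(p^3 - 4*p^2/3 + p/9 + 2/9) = (3*p + 2)/(3*p^2 - 2*p - 1)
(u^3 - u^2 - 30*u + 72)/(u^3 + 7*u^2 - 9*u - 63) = (u^2 + 2*u - 24)/(u^2 + 10*u + 21)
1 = 1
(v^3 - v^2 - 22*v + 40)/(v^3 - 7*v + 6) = (v^2 + v - 20)/(v^2 + 2*v - 3)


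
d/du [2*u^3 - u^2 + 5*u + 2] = 6*u^2 - 2*u + 5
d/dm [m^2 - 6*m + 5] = 2*m - 6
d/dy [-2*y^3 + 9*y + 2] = 9 - 6*y^2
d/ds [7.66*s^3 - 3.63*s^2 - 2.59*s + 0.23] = 22.98*s^2 - 7.26*s - 2.59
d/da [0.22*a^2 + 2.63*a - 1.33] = 0.44*a + 2.63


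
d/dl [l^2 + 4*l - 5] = 2*l + 4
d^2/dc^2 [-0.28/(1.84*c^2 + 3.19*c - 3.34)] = (1.895936*c^2 + 3.286976*c - 0.28*(3.68*c + 3.19)*(7.36*c + 6.38) - 3.441536)/(1.84*c^2 + 3.19*c - 3.34)^3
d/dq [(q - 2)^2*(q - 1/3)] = (q - 2)*(9*q - 8)/3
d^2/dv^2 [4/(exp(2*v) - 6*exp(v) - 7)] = 8*((3 - 2*exp(v))*(-exp(2*v) + 6*exp(v) + 7) - 4*(exp(v) - 3)^2*exp(v))*exp(v)/(-exp(2*v) + 6*exp(v) + 7)^3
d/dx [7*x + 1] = 7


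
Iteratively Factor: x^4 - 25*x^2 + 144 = (x + 4)*(x^3 - 4*x^2 - 9*x + 36) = (x - 4)*(x + 4)*(x^2 - 9) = (x - 4)*(x + 3)*(x + 4)*(x - 3)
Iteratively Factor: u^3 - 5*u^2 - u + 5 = (u + 1)*(u^2 - 6*u + 5) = (u - 1)*(u + 1)*(u - 5)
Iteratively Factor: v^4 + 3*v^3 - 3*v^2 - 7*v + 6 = (v - 1)*(v^3 + 4*v^2 + v - 6) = (v - 1)^2*(v^2 + 5*v + 6) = (v - 1)^2*(v + 2)*(v + 3)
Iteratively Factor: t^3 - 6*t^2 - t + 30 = (t - 5)*(t^2 - t - 6) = (t - 5)*(t - 3)*(t + 2)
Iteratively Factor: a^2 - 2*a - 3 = (a + 1)*(a - 3)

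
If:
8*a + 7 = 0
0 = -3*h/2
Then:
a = -7/8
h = 0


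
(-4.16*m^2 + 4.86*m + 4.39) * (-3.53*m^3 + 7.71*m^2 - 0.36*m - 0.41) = 14.6848*m^5 - 49.2294*m^4 + 23.4715*m^3 + 33.8029*m^2 - 3.573*m - 1.7999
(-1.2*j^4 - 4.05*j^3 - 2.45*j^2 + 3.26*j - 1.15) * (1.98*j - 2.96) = -2.376*j^5 - 4.467*j^4 + 7.137*j^3 + 13.7068*j^2 - 11.9266*j + 3.404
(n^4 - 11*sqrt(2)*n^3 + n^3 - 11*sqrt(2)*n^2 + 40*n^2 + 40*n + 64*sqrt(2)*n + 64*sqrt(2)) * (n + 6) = n^5 - 11*sqrt(2)*n^4 + 7*n^4 - 77*sqrt(2)*n^3 + 46*n^3 - 2*sqrt(2)*n^2 + 280*n^2 + 240*n + 448*sqrt(2)*n + 384*sqrt(2)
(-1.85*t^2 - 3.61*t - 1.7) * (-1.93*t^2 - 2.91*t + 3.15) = 3.5705*t^4 + 12.3508*t^3 + 7.9586*t^2 - 6.4245*t - 5.355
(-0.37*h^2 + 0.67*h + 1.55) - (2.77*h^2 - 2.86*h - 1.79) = -3.14*h^2 + 3.53*h + 3.34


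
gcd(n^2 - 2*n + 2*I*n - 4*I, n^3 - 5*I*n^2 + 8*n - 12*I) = n + 2*I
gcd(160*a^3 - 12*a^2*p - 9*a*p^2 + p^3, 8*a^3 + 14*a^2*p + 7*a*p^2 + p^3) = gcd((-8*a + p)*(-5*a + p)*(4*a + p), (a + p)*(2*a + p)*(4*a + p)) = 4*a + p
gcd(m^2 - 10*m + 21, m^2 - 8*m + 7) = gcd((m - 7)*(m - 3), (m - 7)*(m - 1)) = m - 7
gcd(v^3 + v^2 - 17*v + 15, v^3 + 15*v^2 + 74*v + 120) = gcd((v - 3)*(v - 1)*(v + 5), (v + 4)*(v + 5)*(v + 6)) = v + 5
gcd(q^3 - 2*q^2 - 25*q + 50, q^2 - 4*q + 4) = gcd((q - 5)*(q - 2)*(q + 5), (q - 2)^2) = q - 2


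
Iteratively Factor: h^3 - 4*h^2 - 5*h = (h - 5)*(h^2 + h) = h*(h - 5)*(h + 1)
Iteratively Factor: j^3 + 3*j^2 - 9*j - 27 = (j + 3)*(j^2 - 9) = (j + 3)^2*(j - 3)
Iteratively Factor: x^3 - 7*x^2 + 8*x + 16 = (x - 4)*(x^2 - 3*x - 4) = (x - 4)^2*(x + 1)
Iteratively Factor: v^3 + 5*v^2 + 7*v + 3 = (v + 3)*(v^2 + 2*v + 1) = (v + 1)*(v + 3)*(v + 1)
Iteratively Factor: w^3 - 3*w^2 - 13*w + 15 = (w - 1)*(w^2 - 2*w - 15) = (w - 5)*(w - 1)*(w + 3)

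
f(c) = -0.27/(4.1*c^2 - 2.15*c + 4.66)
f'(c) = -0.27*(2.15 - 8.2*c)/(4.1*c^2 - 2.15*c + 4.66)^2 = (2.214*c - 0.5805)/(4.1*c^2 - 2.15*c + 4.66)^2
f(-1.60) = -0.01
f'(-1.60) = -0.01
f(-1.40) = -0.02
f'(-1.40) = -0.01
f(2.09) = -0.01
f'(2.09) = 0.01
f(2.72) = -0.01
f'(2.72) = 0.01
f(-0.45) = -0.04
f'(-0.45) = -0.04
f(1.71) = -0.02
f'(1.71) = 0.02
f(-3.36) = -0.00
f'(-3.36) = -0.00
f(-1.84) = -0.01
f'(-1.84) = -0.01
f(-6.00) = -0.00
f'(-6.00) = -0.00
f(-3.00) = -0.01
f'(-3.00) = -0.00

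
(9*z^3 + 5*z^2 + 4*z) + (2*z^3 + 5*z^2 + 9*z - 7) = 11*z^3 + 10*z^2 + 13*z - 7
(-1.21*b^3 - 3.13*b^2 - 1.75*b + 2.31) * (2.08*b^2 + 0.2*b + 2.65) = -2.5168*b^5 - 6.7524*b^4 - 7.4725*b^3 - 3.8397*b^2 - 4.1755*b + 6.1215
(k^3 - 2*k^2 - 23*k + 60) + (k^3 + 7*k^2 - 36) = 2*k^3 + 5*k^2 - 23*k + 24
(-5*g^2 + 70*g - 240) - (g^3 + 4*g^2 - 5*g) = -g^3 - 9*g^2 + 75*g - 240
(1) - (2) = -1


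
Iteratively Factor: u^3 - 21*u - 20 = (u + 1)*(u^2 - u - 20) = (u - 5)*(u + 1)*(u + 4)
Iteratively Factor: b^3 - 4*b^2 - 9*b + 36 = (b - 4)*(b^2 - 9) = (b - 4)*(b + 3)*(b - 3)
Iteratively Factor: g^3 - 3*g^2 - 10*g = (g)*(g^2 - 3*g - 10) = g*(g + 2)*(g - 5)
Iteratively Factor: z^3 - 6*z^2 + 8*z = (z - 2)*(z^2 - 4*z) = (z - 4)*(z - 2)*(z)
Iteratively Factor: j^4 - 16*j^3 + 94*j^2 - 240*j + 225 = (j - 5)*(j^3 - 11*j^2 + 39*j - 45) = (j - 5)*(j - 3)*(j^2 - 8*j + 15) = (j - 5)*(j - 3)^2*(j - 5)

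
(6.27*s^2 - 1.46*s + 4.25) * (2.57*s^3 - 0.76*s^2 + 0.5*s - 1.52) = 16.1139*s^5 - 8.5174*s^4 + 15.1671*s^3 - 13.4904*s^2 + 4.3442*s - 6.46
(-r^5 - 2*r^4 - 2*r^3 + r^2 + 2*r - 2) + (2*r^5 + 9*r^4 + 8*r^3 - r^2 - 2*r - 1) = r^5 + 7*r^4 + 6*r^3 - 3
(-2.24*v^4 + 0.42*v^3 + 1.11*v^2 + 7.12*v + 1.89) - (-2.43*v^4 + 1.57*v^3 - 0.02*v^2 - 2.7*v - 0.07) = 0.19*v^4 - 1.15*v^3 + 1.13*v^2 + 9.82*v + 1.96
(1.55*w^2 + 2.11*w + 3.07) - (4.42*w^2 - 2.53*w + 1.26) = -2.87*w^2 + 4.64*w + 1.81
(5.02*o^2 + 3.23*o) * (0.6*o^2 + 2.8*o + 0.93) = 3.012*o^4 + 15.994*o^3 + 13.7126*o^2 + 3.0039*o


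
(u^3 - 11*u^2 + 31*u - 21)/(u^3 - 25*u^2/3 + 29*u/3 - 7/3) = 3*(u - 3)/(3*u - 1)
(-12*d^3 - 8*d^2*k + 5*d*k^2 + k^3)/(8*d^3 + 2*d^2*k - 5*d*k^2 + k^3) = (-6*d - k)/(4*d - k)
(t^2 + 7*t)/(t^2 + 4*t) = (t + 7)/(t + 4)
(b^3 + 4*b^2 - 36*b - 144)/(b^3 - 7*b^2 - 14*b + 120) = (b + 6)/(b - 5)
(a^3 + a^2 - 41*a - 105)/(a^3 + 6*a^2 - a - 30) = (a - 7)/(a - 2)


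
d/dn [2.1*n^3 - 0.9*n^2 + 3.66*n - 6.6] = 6.3*n^2 - 1.8*n + 3.66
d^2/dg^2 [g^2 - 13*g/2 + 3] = 2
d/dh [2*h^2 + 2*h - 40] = 4*h + 2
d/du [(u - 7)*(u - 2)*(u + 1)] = 3*u^2 - 16*u + 5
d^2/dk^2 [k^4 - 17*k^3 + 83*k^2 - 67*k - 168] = 12*k^2 - 102*k + 166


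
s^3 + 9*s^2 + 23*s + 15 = (s + 1)*(s + 3)*(s + 5)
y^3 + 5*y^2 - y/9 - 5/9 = (y - 1/3)*(y + 1/3)*(y + 5)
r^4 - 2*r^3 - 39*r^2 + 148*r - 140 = (r - 5)*(r - 2)^2*(r + 7)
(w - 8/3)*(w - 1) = w^2 - 11*w/3 + 8/3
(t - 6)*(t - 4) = t^2 - 10*t + 24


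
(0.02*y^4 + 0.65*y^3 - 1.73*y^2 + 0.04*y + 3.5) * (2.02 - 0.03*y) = -0.0006*y^5 + 0.0209*y^4 + 1.3649*y^3 - 3.4958*y^2 - 0.0242*y + 7.07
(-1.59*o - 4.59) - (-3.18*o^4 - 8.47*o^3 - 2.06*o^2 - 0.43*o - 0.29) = 3.18*o^4 + 8.47*o^3 + 2.06*o^2 - 1.16*o - 4.3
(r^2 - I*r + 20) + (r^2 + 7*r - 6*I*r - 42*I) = 2*r^2 + 7*r - 7*I*r + 20 - 42*I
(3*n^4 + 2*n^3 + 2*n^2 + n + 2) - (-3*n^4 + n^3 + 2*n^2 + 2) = 6*n^4 + n^3 + n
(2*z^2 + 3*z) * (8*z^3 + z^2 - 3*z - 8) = 16*z^5 + 26*z^4 - 3*z^3 - 25*z^2 - 24*z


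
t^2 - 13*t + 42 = (t - 7)*(t - 6)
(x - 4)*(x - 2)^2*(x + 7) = x^4 - x^3 - 36*x^2 + 124*x - 112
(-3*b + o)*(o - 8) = -3*b*o + 24*b + o^2 - 8*o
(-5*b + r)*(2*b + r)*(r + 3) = -10*b^2*r - 30*b^2 - 3*b*r^2 - 9*b*r + r^3 + 3*r^2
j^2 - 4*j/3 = j*(j - 4/3)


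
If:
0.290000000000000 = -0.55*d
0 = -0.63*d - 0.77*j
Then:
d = -0.53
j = 0.43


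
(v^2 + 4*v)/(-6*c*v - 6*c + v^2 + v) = v*(v + 4)/(-6*c*v - 6*c + v^2 + v)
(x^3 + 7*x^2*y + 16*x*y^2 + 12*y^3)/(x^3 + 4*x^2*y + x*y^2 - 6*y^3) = (x + 2*y)/(x - y)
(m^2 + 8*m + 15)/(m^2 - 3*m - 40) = (m + 3)/(m - 8)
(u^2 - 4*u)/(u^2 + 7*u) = (u - 4)/(u + 7)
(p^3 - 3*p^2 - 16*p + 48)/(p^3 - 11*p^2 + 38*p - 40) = (p^2 + p - 12)/(p^2 - 7*p + 10)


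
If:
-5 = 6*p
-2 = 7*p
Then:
No Solution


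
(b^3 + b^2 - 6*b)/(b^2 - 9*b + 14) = b*(b + 3)/(b - 7)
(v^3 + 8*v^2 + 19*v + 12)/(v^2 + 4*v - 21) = (v^3 + 8*v^2 + 19*v + 12)/(v^2 + 4*v - 21)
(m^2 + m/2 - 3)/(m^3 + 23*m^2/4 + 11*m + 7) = 2*(2*m - 3)/(4*m^2 + 15*m + 14)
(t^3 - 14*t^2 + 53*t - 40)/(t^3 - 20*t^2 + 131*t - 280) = (t - 1)/(t - 7)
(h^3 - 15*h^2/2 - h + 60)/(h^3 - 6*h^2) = 1 - 3/(2*h) - 10/h^2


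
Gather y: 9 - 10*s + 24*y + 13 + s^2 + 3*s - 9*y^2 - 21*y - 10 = s^2 - 7*s - 9*y^2 + 3*y + 12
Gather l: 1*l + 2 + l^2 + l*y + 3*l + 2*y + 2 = l^2 + l*(y + 4) + 2*y + 4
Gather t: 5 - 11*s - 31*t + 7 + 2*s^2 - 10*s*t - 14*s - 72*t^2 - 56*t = 2*s^2 - 25*s - 72*t^2 + t*(-10*s - 87) + 12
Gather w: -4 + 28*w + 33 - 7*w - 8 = 21*w + 21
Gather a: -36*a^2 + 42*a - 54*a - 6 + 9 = -36*a^2 - 12*a + 3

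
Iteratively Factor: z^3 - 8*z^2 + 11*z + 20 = (z - 5)*(z^2 - 3*z - 4) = (z - 5)*(z - 4)*(z + 1)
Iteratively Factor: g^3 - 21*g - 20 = (g - 5)*(g^2 + 5*g + 4) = (g - 5)*(g + 4)*(g + 1)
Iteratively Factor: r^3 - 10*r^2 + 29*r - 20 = (r - 5)*(r^2 - 5*r + 4) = (r - 5)*(r - 4)*(r - 1)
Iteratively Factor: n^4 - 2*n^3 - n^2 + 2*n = (n - 2)*(n^3 - n) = n*(n - 2)*(n^2 - 1) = n*(n - 2)*(n - 1)*(n + 1)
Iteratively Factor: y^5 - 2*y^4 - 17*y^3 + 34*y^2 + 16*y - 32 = (y - 4)*(y^4 + 2*y^3 - 9*y^2 - 2*y + 8) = (y - 4)*(y - 2)*(y^3 + 4*y^2 - y - 4) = (y - 4)*(y - 2)*(y - 1)*(y^2 + 5*y + 4) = (y - 4)*(y - 2)*(y - 1)*(y + 1)*(y + 4)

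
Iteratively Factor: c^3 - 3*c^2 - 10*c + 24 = (c - 4)*(c^2 + c - 6) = (c - 4)*(c - 2)*(c + 3)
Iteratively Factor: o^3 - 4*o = (o - 2)*(o^2 + 2*o) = (o - 2)*(o + 2)*(o)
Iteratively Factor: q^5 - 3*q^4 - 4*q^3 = (q)*(q^4 - 3*q^3 - 4*q^2) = q^2*(q^3 - 3*q^2 - 4*q) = q^2*(q + 1)*(q^2 - 4*q) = q^3*(q + 1)*(q - 4)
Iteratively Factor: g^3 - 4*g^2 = (g)*(g^2 - 4*g) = g^2*(g - 4)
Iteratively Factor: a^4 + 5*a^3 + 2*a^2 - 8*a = (a + 2)*(a^3 + 3*a^2 - 4*a) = (a + 2)*(a + 4)*(a^2 - a) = a*(a + 2)*(a + 4)*(a - 1)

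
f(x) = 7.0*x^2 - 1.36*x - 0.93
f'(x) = 14.0*x - 1.36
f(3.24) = 68.15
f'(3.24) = 44.00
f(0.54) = 0.38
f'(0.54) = 6.20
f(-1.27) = 12.09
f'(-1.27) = -19.14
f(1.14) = 6.62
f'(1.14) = 14.60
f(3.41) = 75.83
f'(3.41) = 46.38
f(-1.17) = 10.24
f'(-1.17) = -17.74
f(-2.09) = 32.49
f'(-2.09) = -30.62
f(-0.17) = -0.50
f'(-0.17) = -3.74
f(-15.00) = 1594.47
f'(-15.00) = -211.36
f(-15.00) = 1594.47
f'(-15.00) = -211.36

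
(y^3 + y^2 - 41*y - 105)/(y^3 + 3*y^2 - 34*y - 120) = (y^2 - 4*y - 21)/(y^2 - 2*y - 24)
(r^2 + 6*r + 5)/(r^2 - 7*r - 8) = (r + 5)/(r - 8)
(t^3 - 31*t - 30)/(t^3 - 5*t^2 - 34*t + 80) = (t^2 - 5*t - 6)/(t^2 - 10*t + 16)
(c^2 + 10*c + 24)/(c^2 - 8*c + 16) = (c^2 + 10*c + 24)/(c^2 - 8*c + 16)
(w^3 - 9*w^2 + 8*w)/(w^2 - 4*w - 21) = w*(-w^2 + 9*w - 8)/(-w^2 + 4*w + 21)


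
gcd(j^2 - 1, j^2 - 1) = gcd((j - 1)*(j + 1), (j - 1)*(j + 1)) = j^2 - 1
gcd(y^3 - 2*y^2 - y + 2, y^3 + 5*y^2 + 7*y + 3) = y + 1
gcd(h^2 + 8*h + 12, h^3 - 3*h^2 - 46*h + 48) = h + 6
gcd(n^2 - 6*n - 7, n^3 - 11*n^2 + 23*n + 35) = n^2 - 6*n - 7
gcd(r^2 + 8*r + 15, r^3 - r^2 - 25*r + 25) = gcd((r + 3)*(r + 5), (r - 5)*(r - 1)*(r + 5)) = r + 5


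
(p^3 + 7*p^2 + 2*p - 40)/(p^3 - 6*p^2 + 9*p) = (p^3 + 7*p^2 + 2*p - 40)/(p*(p^2 - 6*p + 9))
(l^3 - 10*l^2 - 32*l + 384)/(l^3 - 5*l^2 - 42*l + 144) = (l - 8)/(l - 3)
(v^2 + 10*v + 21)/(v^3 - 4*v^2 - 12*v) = (v^2 + 10*v + 21)/(v*(v^2 - 4*v - 12))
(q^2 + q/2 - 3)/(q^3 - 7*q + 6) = (q^2 + q/2 - 3)/(q^3 - 7*q + 6)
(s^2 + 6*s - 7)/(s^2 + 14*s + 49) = (s - 1)/(s + 7)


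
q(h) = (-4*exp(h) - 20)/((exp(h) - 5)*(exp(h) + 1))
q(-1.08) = 3.42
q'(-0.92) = -0.42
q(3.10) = -0.27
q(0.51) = 3.00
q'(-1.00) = -0.41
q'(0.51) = 0.37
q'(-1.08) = -0.40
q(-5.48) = 3.99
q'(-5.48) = -0.01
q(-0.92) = 3.36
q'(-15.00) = 0.00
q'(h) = -(-4*exp(h) - 20)*exp(h)/((exp(h) - 5)*(exp(h) + 1)^2) - (-4*exp(h) - 20)*exp(h)/((exp(h) - 5)^2*(exp(h) + 1)) - 4*exp(h)/((exp(h) - 5)*(exp(h) + 1)) = 4*(exp(2*h) + 10*exp(h) - 15)*exp(h)/(exp(4*h) - 8*exp(3*h) + 6*exp(2*h) + 40*exp(h) + 25)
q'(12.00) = 0.00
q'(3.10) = 0.39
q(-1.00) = 3.39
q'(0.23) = -0.06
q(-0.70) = 3.26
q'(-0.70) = -0.43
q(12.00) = 0.00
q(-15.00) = 4.00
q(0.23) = 2.96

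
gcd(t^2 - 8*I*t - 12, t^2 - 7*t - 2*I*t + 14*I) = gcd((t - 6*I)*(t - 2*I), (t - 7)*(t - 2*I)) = t - 2*I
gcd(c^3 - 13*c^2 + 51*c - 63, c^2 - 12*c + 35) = c - 7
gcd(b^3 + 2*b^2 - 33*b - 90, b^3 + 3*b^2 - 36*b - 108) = b^2 - 3*b - 18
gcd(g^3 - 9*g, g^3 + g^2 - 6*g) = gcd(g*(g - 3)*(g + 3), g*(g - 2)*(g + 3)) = g^2 + 3*g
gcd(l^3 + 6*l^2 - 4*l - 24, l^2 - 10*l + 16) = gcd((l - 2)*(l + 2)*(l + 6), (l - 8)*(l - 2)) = l - 2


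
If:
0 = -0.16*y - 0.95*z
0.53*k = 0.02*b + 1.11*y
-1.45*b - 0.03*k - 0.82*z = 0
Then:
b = -0.307997984657392*z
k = -12.4467640748927*z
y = -5.9375*z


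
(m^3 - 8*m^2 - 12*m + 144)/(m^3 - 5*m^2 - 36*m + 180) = (m^2 - 2*m - 24)/(m^2 + m - 30)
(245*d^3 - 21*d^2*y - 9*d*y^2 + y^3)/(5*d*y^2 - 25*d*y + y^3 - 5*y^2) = (49*d^2 - 14*d*y + y^2)/(y*(y - 5))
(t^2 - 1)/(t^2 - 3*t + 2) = (t + 1)/(t - 2)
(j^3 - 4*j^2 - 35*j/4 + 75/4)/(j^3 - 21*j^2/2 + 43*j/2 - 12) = (2*j^2 - 5*j - 25)/(2*(j^2 - 9*j + 8))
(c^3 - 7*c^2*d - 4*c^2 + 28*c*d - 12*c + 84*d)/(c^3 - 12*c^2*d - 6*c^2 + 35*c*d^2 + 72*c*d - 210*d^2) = (c + 2)/(c - 5*d)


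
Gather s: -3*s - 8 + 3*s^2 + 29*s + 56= 3*s^2 + 26*s + 48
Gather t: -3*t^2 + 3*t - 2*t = -3*t^2 + t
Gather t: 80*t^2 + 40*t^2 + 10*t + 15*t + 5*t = 120*t^2 + 30*t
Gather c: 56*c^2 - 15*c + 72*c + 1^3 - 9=56*c^2 + 57*c - 8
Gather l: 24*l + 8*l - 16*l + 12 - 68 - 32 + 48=16*l - 40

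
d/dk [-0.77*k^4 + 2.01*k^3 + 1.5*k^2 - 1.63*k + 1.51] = -3.08*k^3 + 6.03*k^2 + 3.0*k - 1.63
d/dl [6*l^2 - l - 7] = 12*l - 1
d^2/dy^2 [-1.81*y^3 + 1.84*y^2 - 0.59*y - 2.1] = 3.68 - 10.86*y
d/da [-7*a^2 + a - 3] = 1 - 14*a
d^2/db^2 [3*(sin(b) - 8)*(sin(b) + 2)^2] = -27*sin(b)^3 + 48*sin(b)^2 + 102*sin(b) - 24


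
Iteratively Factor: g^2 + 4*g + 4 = (g + 2)*(g + 2)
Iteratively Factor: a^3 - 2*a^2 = (a)*(a^2 - 2*a) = a*(a - 2)*(a)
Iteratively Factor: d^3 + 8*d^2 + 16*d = (d + 4)*(d^2 + 4*d) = (d + 4)^2*(d)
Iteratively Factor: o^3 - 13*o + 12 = (o + 4)*(o^2 - 4*o + 3) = (o - 1)*(o + 4)*(o - 3)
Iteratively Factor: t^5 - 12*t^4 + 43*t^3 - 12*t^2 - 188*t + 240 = (t - 2)*(t^4 - 10*t^3 + 23*t^2 + 34*t - 120) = (t - 4)*(t - 2)*(t^3 - 6*t^2 - t + 30) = (t - 4)*(t - 2)*(t + 2)*(t^2 - 8*t + 15) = (t - 4)*(t - 3)*(t - 2)*(t + 2)*(t - 5)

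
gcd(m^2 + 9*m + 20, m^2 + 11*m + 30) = m + 5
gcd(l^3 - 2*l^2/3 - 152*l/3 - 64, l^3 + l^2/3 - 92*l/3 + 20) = l + 6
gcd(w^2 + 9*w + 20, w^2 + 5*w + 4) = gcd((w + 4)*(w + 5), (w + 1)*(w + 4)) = w + 4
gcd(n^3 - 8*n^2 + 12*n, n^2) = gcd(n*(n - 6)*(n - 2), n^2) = n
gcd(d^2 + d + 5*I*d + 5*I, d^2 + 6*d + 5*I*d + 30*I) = d + 5*I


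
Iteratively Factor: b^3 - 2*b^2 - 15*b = (b + 3)*(b^2 - 5*b) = b*(b + 3)*(b - 5)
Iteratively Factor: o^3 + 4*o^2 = (o)*(o^2 + 4*o) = o^2*(o + 4)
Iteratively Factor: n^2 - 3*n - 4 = (n + 1)*(n - 4)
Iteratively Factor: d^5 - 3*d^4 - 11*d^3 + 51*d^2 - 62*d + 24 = (d - 1)*(d^4 - 2*d^3 - 13*d^2 + 38*d - 24) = (d - 2)*(d - 1)*(d^3 - 13*d + 12) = (d - 3)*(d - 2)*(d - 1)*(d^2 + 3*d - 4) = (d - 3)*(d - 2)*(d - 1)^2*(d + 4)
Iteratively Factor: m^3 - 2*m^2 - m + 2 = (m - 2)*(m^2 - 1) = (m - 2)*(m - 1)*(m + 1)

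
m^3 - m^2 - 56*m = m*(m - 8)*(m + 7)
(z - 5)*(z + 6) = z^2 + z - 30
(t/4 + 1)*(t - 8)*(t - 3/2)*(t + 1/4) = t^4/4 - 21*t^3/16 - 219*t^2/32 + 83*t/8 + 3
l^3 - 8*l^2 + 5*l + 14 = (l - 7)*(l - 2)*(l + 1)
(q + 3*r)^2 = q^2 + 6*q*r + 9*r^2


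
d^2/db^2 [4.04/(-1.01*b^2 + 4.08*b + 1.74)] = (-8.242408*b^2 + 33.296064*b + 4.04*(2.02*b - 4.08)*(4.04*b - 8.16) + 14.199792)/(-1.01*b^2 + 4.08*b + 1.74)^3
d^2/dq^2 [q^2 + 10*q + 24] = 2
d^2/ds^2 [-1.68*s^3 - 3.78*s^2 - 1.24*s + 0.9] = -10.08*s - 7.56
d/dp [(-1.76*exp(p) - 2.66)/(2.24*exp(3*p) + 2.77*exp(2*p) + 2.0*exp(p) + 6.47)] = (7.8848*exp(3*p) + 22.7504*exp(2*p) + 14.7364*exp(p) - 6.0672)*exp(p)/(5.0176*exp(6*p) + 12.4096*exp(5*p) + 16.6329*exp(4*p) + 40.0656*exp(3*p) + 39.8438*exp(2*p) + 25.88*exp(p) + 41.8609)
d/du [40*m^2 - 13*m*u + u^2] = -13*m + 2*u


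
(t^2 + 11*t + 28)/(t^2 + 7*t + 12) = (t + 7)/(t + 3)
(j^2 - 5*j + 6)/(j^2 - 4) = (j - 3)/(j + 2)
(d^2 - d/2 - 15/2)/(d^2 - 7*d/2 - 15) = (d - 3)/(d - 6)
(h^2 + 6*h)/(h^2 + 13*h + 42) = h/(h + 7)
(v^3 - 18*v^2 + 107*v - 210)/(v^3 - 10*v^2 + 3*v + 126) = (v - 5)/(v + 3)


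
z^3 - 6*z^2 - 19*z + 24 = (z - 8)*(z - 1)*(z + 3)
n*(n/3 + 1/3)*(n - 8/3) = n^3/3 - 5*n^2/9 - 8*n/9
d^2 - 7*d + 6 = (d - 6)*(d - 1)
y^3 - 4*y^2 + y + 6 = (y - 3)*(y - 2)*(y + 1)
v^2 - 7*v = v*(v - 7)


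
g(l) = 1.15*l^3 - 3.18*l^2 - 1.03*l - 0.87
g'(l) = 3.45*l^2 - 6.36*l - 1.03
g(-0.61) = -1.69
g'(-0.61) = 4.13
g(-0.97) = -3.91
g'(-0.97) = 8.39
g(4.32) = 28.05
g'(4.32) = 35.88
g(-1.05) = -4.63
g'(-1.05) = 9.45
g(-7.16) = -578.64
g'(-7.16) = 221.37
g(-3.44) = -81.77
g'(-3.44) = 61.67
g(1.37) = -5.29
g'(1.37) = -3.27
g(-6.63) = -468.97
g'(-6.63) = 192.79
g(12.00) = 1516.05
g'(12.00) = 419.45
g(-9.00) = -1087.53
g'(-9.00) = 335.66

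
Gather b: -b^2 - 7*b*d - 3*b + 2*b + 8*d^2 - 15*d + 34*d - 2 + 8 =-b^2 + b*(-7*d - 1) + 8*d^2 + 19*d + 6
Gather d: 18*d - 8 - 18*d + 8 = 0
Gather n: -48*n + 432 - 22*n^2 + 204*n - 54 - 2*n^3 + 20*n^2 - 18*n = -2*n^3 - 2*n^2 + 138*n + 378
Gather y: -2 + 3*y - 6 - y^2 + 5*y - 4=-y^2 + 8*y - 12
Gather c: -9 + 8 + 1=0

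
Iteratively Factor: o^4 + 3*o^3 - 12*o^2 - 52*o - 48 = (o + 3)*(o^3 - 12*o - 16) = (o + 2)*(o + 3)*(o^2 - 2*o - 8) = (o + 2)^2*(o + 3)*(o - 4)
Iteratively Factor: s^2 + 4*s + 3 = (s + 1)*(s + 3)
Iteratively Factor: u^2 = (u)*(u)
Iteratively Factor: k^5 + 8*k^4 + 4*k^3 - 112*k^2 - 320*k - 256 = (k + 2)*(k^4 + 6*k^3 - 8*k^2 - 96*k - 128) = (k + 2)*(k + 4)*(k^3 + 2*k^2 - 16*k - 32) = (k + 2)^2*(k + 4)*(k^2 - 16) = (k - 4)*(k + 2)^2*(k + 4)*(k + 4)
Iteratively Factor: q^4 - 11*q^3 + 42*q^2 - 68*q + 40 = (q - 5)*(q^3 - 6*q^2 + 12*q - 8) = (q - 5)*(q - 2)*(q^2 - 4*q + 4) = (q - 5)*(q - 2)^2*(q - 2)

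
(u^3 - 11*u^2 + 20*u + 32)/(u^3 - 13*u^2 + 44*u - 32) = (u + 1)/(u - 1)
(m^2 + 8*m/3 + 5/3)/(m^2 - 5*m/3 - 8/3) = (3*m + 5)/(3*m - 8)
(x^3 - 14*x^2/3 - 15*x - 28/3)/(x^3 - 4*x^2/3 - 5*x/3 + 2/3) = (3*x^2 - 17*x - 28)/(3*x^2 - 7*x + 2)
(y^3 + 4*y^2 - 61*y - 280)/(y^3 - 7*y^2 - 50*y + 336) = (y + 5)/(y - 6)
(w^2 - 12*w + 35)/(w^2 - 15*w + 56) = (w - 5)/(w - 8)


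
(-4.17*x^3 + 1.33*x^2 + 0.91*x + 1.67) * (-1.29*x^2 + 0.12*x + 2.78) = 5.3793*x^5 - 2.2161*x^4 - 12.6069*x^3 + 1.6523*x^2 + 2.7302*x + 4.6426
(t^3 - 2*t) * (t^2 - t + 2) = t^5 - t^4 + 2*t^2 - 4*t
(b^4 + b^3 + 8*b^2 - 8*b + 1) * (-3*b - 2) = -3*b^5 - 5*b^4 - 26*b^3 + 8*b^2 + 13*b - 2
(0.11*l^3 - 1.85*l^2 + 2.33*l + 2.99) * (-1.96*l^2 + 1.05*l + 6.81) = -0.2156*l^5 + 3.7415*l^4 - 5.7602*l^3 - 16.0124*l^2 + 19.0068*l + 20.3619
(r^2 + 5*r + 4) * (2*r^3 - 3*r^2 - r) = 2*r^5 + 7*r^4 - 8*r^3 - 17*r^2 - 4*r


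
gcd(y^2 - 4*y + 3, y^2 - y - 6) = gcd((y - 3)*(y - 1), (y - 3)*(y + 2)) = y - 3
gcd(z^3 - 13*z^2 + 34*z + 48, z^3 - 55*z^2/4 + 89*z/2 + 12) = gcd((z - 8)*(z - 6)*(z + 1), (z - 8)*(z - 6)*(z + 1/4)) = z^2 - 14*z + 48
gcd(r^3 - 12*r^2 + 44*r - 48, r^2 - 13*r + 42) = r - 6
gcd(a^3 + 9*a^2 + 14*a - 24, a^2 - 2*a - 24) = a + 4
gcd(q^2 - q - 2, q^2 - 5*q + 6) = q - 2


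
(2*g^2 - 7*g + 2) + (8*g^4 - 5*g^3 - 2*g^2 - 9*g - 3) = 8*g^4 - 5*g^3 - 16*g - 1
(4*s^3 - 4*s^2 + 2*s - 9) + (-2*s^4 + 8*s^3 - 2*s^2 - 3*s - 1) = -2*s^4 + 12*s^3 - 6*s^2 - s - 10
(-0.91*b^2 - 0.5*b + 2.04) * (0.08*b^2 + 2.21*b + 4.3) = -0.0728*b^4 - 2.0511*b^3 - 4.8548*b^2 + 2.3584*b + 8.772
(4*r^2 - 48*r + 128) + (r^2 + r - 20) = 5*r^2 - 47*r + 108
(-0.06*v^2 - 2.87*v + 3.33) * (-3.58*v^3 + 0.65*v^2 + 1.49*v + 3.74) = 0.2148*v^5 + 10.2356*v^4 - 13.8763*v^3 - 2.3362*v^2 - 5.7721*v + 12.4542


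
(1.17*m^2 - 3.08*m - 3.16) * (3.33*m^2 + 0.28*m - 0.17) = 3.8961*m^4 - 9.9288*m^3 - 11.5841*m^2 - 0.3612*m + 0.5372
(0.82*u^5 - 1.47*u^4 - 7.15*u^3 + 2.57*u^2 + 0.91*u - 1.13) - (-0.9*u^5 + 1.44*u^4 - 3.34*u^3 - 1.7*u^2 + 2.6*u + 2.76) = 1.72*u^5 - 2.91*u^4 - 3.81*u^3 + 4.27*u^2 - 1.69*u - 3.89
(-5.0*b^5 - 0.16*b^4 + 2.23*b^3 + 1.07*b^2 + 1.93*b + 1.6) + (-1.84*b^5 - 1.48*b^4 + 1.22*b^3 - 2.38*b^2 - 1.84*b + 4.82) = -6.84*b^5 - 1.64*b^4 + 3.45*b^3 - 1.31*b^2 + 0.0899999999999999*b + 6.42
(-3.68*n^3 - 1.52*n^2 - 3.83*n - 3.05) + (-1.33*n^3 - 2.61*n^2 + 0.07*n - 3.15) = -5.01*n^3 - 4.13*n^2 - 3.76*n - 6.2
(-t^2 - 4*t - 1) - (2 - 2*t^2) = t^2 - 4*t - 3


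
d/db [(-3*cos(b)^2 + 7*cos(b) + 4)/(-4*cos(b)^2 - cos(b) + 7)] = (-31*cos(b)^2 + 10*cos(b) - 53)*sin(b)/(-4*sin(b)^2 + cos(b) - 3)^2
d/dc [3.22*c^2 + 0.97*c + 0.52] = 6.44*c + 0.97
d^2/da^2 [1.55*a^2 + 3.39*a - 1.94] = 3.10000000000000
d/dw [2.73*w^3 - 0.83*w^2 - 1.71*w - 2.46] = 8.19*w^2 - 1.66*w - 1.71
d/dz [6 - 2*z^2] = -4*z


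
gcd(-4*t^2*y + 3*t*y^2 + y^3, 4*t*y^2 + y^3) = 4*t*y + y^2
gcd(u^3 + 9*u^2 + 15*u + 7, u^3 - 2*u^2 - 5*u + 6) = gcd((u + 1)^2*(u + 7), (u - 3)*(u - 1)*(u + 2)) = 1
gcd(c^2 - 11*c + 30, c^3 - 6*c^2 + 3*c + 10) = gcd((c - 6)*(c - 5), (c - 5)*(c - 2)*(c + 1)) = c - 5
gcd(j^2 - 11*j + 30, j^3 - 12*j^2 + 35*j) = j - 5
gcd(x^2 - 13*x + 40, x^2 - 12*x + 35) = x - 5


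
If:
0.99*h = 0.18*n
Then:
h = 0.181818181818182*n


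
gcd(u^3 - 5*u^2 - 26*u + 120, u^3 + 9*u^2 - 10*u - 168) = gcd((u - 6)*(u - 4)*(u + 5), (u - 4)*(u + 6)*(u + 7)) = u - 4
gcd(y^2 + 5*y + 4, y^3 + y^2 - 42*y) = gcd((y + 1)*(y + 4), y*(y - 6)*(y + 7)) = 1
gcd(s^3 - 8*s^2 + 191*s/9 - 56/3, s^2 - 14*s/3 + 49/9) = s - 7/3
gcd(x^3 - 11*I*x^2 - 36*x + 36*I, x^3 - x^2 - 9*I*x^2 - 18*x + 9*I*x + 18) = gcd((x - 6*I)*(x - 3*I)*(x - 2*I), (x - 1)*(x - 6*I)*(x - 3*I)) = x^2 - 9*I*x - 18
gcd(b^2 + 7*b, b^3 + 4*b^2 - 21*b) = b^2 + 7*b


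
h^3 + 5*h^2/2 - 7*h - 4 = (h - 2)*(h + 1/2)*(h + 4)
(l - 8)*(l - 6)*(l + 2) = l^3 - 12*l^2 + 20*l + 96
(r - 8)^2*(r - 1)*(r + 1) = r^4 - 16*r^3 + 63*r^2 + 16*r - 64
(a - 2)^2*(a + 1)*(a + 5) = a^4 + 2*a^3 - 15*a^2 + 4*a + 20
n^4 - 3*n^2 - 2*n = n*(n - 2)*(n + 1)^2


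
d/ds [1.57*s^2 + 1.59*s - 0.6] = 3.14*s + 1.59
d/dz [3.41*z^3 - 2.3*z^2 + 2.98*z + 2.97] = 10.23*z^2 - 4.6*z + 2.98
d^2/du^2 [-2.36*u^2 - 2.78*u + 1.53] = -4.72000000000000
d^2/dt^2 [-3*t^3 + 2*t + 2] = -18*t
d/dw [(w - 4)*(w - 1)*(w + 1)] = 3*w^2 - 8*w - 1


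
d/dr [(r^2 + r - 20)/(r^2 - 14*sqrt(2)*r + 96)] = (-2*(r - 7*sqrt(2))*(r^2 + r - 20) + (2*r + 1)*(r^2 - 14*sqrt(2)*r + 96))/(r^2 - 14*sqrt(2)*r + 96)^2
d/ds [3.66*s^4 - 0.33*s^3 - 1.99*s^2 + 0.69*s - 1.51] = 14.64*s^3 - 0.99*s^2 - 3.98*s + 0.69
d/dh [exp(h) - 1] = exp(h)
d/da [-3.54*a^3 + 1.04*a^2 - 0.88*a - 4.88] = -10.62*a^2 + 2.08*a - 0.88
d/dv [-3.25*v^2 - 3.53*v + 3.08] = -6.5*v - 3.53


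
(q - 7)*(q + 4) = q^2 - 3*q - 28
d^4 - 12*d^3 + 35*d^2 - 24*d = d*(d - 8)*(d - 3)*(d - 1)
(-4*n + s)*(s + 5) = -4*n*s - 20*n + s^2 + 5*s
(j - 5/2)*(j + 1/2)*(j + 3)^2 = j^4 + 4*j^3 - 17*j^2/4 - 51*j/2 - 45/4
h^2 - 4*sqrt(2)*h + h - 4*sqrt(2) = (h + 1)*(h - 4*sqrt(2))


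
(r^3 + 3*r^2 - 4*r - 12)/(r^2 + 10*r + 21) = (r^2 - 4)/(r + 7)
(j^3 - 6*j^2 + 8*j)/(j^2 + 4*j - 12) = j*(j - 4)/(j + 6)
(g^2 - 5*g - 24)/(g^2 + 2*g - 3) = (g - 8)/(g - 1)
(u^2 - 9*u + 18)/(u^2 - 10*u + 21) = (u - 6)/(u - 7)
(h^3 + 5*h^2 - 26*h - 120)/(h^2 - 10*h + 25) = (h^2 + 10*h + 24)/(h - 5)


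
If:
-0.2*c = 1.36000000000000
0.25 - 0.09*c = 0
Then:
No Solution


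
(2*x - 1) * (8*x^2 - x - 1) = 16*x^3 - 10*x^2 - x + 1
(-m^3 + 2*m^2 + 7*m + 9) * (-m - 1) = m^4 - m^3 - 9*m^2 - 16*m - 9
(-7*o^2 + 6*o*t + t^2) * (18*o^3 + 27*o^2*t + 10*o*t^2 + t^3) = -126*o^5 - 81*o^4*t + 110*o^3*t^2 + 80*o^2*t^3 + 16*o*t^4 + t^5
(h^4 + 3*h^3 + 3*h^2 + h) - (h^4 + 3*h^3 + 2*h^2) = h^2 + h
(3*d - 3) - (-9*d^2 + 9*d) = 9*d^2 - 6*d - 3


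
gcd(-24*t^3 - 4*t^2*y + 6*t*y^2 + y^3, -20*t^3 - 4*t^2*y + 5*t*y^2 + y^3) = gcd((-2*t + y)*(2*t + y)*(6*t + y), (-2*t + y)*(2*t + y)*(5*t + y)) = -4*t^2 + y^2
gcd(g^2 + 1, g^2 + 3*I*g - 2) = g + I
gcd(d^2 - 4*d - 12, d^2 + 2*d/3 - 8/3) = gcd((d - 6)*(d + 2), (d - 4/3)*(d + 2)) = d + 2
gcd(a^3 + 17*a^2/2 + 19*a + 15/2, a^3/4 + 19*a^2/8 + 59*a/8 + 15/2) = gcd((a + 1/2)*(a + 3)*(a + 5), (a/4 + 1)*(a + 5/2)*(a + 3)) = a + 3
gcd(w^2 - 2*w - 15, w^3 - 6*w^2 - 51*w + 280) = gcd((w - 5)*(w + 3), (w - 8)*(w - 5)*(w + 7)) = w - 5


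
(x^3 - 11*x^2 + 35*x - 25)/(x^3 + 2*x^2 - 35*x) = (x^2 - 6*x + 5)/(x*(x + 7))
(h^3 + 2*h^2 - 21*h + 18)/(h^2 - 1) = (h^2 + 3*h - 18)/(h + 1)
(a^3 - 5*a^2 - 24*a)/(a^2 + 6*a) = (a^2 - 5*a - 24)/(a + 6)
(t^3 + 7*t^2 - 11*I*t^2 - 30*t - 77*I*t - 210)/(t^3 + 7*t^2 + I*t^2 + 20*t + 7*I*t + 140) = (t^2 - 11*I*t - 30)/(t^2 + I*t + 20)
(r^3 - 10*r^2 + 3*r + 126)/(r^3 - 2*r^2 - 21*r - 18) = (r - 7)/(r + 1)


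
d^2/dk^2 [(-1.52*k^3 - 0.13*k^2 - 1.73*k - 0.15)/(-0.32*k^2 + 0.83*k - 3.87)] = (-4.44089209850063e-16*k^5 + 8.88178419700125e-16*k^4 - 1.24712*k^3 - 30.168144*k^2 + 123.495696*k + 14.84301)/(0.032768*k^6 - 0.254976*k^5 + 1.850208*k^4 - 6.739019*k^3 + 22.375953*k^2 - 37.292481*k + 57.960603)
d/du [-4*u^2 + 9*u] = 9 - 8*u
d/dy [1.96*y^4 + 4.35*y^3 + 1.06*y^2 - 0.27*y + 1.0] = 7.84*y^3 + 13.05*y^2 + 2.12*y - 0.27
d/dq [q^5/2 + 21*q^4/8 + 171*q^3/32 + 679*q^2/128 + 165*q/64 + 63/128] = 5*q^4/2 + 21*q^3/2 + 513*q^2/32 + 679*q/64 + 165/64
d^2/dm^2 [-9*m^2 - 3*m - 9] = -18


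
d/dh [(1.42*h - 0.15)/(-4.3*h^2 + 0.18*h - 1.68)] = (6.106*h^2 - 1.29*h - 2.3586)/(18.49*h^4 - 1.548*h^3 + 14.4804*h^2 - 0.6048*h + 2.8224)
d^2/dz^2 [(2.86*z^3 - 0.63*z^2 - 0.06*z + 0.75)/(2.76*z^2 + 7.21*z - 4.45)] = (-2.8421709430404e-14*z^5 + 391.761476*z^3 - 562.71678*z^2 + 424.93758*z + 67.59786)/(21.024576*z^6 + 164.768688*z^5 + 328.733388*z^4 - 156.513959*z^3 - 530.023035*z^2 + 428.328075*z - 88.121125)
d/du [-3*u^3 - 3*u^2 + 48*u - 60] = -9*u^2 - 6*u + 48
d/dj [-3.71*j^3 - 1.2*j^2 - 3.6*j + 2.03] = -11.13*j^2 - 2.4*j - 3.6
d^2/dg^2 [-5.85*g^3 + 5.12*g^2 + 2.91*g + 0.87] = 10.24 - 35.1*g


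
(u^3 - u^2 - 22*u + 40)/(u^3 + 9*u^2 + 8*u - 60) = (u - 4)/(u + 6)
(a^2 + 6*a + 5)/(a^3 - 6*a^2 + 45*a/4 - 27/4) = 4*(a^2 + 6*a + 5)/(4*a^3 - 24*a^2 + 45*a - 27)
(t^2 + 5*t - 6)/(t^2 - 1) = (t + 6)/(t + 1)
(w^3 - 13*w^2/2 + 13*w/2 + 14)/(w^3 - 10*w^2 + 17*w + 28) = (w - 7/2)/(w - 7)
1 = 1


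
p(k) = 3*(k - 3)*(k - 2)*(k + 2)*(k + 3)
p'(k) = 3*(k - 3)*(k - 2)*(k + 2) + 3*(k - 3)*(k - 2)*(k + 3) + 3*(k - 3)*(k + 2)*(k + 3) + 3*(k - 2)*(k + 2)*(k + 3) = 12*k^3 - 78*k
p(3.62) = 112.10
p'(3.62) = 286.90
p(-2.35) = -15.88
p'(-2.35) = 27.57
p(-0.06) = 107.86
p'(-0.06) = 4.68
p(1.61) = 27.07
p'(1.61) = -75.50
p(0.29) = 104.74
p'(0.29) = -22.33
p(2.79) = -13.80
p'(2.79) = 42.99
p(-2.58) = -18.68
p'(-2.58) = -4.84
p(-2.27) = -13.31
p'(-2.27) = 36.70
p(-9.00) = 16632.00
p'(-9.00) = -8046.00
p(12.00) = 56700.00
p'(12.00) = 19800.00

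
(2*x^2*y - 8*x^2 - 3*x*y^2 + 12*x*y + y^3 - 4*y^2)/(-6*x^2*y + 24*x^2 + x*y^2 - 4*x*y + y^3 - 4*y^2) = (-x + y)/(3*x + y)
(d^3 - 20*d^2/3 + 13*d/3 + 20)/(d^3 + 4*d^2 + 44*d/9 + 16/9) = 3*(d^2 - 8*d + 15)/(3*d^2 + 8*d + 4)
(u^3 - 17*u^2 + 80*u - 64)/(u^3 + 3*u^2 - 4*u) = (u^2 - 16*u + 64)/(u*(u + 4))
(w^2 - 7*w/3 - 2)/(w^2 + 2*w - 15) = (w + 2/3)/(w + 5)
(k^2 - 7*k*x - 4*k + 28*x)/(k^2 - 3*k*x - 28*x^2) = (k - 4)/(k + 4*x)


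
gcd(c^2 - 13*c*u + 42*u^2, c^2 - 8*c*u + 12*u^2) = -c + 6*u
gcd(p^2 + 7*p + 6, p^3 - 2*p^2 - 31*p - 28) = p + 1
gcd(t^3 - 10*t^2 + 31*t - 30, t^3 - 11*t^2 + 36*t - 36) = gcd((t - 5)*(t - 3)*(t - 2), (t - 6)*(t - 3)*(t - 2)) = t^2 - 5*t + 6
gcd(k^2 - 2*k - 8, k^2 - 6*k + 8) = k - 4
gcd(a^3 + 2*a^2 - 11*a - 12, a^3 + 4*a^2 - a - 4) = a^2 + 5*a + 4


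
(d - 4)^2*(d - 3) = d^3 - 11*d^2 + 40*d - 48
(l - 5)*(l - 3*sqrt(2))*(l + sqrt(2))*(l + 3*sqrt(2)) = l^4 - 5*l^3 + sqrt(2)*l^3 - 18*l^2 - 5*sqrt(2)*l^2 - 18*sqrt(2)*l + 90*l + 90*sqrt(2)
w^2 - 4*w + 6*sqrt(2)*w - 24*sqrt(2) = (w - 4)*(w + 6*sqrt(2))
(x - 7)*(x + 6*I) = x^2 - 7*x + 6*I*x - 42*I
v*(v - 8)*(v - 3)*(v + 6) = v^4 - 5*v^3 - 42*v^2 + 144*v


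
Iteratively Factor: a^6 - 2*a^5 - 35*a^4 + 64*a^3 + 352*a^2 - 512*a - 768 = (a + 4)*(a^5 - 6*a^4 - 11*a^3 + 108*a^2 - 80*a - 192) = (a - 3)*(a + 4)*(a^4 - 3*a^3 - 20*a^2 + 48*a + 64) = (a - 3)*(a + 1)*(a + 4)*(a^3 - 4*a^2 - 16*a + 64) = (a - 4)*(a - 3)*(a + 1)*(a + 4)*(a^2 - 16) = (a - 4)^2*(a - 3)*(a + 1)*(a + 4)*(a + 4)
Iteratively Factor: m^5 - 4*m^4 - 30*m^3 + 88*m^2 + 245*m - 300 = (m - 5)*(m^4 + m^3 - 25*m^2 - 37*m + 60) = (m - 5)*(m + 4)*(m^3 - 3*m^2 - 13*m + 15) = (m - 5)*(m - 1)*(m + 4)*(m^2 - 2*m - 15) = (m - 5)*(m - 1)*(m + 3)*(m + 4)*(m - 5)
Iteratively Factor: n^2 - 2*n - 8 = (n - 4)*(n + 2)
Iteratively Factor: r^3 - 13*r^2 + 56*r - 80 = (r - 4)*(r^2 - 9*r + 20) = (r - 4)^2*(r - 5)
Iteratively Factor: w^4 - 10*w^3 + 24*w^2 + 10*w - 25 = (w - 5)*(w^3 - 5*w^2 - w + 5) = (w - 5)*(w + 1)*(w^2 - 6*w + 5) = (w - 5)*(w - 1)*(w + 1)*(w - 5)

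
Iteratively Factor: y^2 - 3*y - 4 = (y - 4)*(y + 1)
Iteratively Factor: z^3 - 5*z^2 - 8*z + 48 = (z + 3)*(z^2 - 8*z + 16) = (z - 4)*(z + 3)*(z - 4)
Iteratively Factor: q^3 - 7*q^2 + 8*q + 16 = (q - 4)*(q^2 - 3*q - 4) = (q - 4)*(q + 1)*(q - 4)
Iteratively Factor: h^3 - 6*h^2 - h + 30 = (h - 5)*(h^2 - h - 6) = (h - 5)*(h - 3)*(h + 2)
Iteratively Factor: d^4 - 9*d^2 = (d + 3)*(d^3 - 3*d^2) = d*(d + 3)*(d^2 - 3*d) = d^2*(d + 3)*(d - 3)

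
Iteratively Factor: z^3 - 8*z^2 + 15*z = (z - 3)*(z^2 - 5*z) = z*(z - 3)*(z - 5)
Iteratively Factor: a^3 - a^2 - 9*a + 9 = (a + 3)*(a^2 - 4*a + 3) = (a - 1)*(a + 3)*(a - 3)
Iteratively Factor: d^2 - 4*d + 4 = (d - 2)*(d - 2)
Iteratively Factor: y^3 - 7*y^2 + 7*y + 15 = (y - 5)*(y^2 - 2*y - 3) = (y - 5)*(y - 3)*(y + 1)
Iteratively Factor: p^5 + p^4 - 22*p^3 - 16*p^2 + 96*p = (p + 4)*(p^4 - 3*p^3 - 10*p^2 + 24*p) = (p + 3)*(p + 4)*(p^3 - 6*p^2 + 8*p) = p*(p + 3)*(p + 4)*(p^2 - 6*p + 8) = p*(p - 2)*(p + 3)*(p + 4)*(p - 4)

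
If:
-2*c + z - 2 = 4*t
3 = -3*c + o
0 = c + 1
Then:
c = -1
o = 0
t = z/4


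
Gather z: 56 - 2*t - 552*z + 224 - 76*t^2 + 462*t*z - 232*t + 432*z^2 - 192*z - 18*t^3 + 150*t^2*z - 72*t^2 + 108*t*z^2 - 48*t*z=-18*t^3 - 148*t^2 - 234*t + z^2*(108*t + 432) + z*(150*t^2 + 414*t - 744) + 280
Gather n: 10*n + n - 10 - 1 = 11*n - 11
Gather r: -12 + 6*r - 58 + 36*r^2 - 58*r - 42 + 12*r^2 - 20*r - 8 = 48*r^2 - 72*r - 120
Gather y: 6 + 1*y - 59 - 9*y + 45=-8*y - 8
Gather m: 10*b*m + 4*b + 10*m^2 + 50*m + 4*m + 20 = 4*b + 10*m^2 + m*(10*b + 54) + 20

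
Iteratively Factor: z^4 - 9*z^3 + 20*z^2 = (z)*(z^3 - 9*z^2 + 20*z) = z*(z - 4)*(z^2 - 5*z) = z^2*(z - 4)*(z - 5)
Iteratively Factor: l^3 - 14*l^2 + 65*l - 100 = (l - 5)*(l^2 - 9*l + 20) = (l - 5)^2*(l - 4)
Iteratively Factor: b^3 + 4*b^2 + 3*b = (b + 1)*(b^2 + 3*b) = b*(b + 1)*(b + 3)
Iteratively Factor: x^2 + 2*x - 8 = (x + 4)*(x - 2)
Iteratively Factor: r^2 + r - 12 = (r - 3)*(r + 4)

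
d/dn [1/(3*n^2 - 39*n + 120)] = (13 - 2*n)/(3*(n^2 - 13*n + 40)^2)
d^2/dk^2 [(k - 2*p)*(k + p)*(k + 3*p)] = 6*k + 4*p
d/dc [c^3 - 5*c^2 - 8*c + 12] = 3*c^2 - 10*c - 8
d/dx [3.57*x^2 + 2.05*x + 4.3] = 7.14*x + 2.05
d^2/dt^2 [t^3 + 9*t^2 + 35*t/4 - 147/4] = 6*t + 18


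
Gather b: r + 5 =r + 5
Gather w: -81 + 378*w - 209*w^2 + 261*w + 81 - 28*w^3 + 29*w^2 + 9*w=-28*w^3 - 180*w^2 + 648*w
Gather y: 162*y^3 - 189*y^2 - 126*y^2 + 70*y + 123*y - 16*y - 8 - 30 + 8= 162*y^3 - 315*y^2 + 177*y - 30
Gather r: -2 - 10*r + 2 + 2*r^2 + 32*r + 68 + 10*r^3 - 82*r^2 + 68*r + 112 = 10*r^3 - 80*r^2 + 90*r + 180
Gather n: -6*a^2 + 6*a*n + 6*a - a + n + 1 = -6*a^2 + 5*a + n*(6*a + 1) + 1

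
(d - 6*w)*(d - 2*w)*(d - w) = d^3 - 9*d^2*w + 20*d*w^2 - 12*w^3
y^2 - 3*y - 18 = (y - 6)*(y + 3)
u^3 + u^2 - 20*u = u*(u - 4)*(u + 5)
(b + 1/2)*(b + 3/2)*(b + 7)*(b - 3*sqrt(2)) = b^4 - 3*sqrt(2)*b^3 + 9*b^3 - 27*sqrt(2)*b^2 + 59*b^2/4 - 177*sqrt(2)*b/4 + 21*b/4 - 63*sqrt(2)/4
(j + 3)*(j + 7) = j^2 + 10*j + 21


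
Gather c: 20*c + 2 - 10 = 20*c - 8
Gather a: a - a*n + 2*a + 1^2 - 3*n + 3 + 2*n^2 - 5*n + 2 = a*(3 - n) + 2*n^2 - 8*n + 6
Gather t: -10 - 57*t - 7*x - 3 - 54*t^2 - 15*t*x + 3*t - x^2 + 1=-54*t^2 + t*(-15*x - 54) - x^2 - 7*x - 12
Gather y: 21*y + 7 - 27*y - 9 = -6*y - 2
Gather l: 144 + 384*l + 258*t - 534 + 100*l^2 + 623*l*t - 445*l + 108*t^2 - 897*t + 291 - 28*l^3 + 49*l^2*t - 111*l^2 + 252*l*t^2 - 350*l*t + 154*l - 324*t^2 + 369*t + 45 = -28*l^3 + l^2*(49*t - 11) + l*(252*t^2 + 273*t + 93) - 216*t^2 - 270*t - 54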